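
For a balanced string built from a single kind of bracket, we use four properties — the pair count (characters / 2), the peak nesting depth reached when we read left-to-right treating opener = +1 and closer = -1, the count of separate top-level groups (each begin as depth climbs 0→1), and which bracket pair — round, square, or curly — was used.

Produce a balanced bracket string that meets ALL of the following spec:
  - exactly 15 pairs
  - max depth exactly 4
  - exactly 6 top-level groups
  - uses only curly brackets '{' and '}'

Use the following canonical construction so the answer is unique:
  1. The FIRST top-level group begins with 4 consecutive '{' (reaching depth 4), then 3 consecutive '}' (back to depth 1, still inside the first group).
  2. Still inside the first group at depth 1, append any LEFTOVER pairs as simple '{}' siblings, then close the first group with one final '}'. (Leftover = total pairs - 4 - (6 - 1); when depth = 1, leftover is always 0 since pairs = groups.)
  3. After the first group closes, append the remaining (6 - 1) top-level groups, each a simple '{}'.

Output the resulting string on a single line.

Answer: {{{{}}}{}{}{}{}{}{}}{}{}{}{}{}

Derivation:
Spec: pairs=15 depth=4 groups=6
Leftover pairs = 15 - 4 - (6-1) = 6
First group: deep chain of depth 4 + 6 sibling pairs
Remaining 5 groups: simple '{}' each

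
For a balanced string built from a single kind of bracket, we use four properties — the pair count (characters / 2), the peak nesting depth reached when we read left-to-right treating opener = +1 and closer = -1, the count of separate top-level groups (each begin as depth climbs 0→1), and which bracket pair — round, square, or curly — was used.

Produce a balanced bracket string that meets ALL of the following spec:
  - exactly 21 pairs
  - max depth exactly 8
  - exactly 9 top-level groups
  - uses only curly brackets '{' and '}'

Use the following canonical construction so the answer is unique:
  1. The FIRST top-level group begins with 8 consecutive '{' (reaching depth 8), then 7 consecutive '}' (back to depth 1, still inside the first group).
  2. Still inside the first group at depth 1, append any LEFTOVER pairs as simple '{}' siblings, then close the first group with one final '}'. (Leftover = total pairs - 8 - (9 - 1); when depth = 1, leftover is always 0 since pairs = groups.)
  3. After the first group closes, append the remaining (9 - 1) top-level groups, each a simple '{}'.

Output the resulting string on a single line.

Answer: {{{{{{{{}}}}}}}{}{}{}{}{}}{}{}{}{}{}{}{}{}

Derivation:
Spec: pairs=21 depth=8 groups=9
Leftover pairs = 21 - 8 - (9-1) = 5
First group: deep chain of depth 8 + 5 sibling pairs
Remaining 8 groups: simple '{}' each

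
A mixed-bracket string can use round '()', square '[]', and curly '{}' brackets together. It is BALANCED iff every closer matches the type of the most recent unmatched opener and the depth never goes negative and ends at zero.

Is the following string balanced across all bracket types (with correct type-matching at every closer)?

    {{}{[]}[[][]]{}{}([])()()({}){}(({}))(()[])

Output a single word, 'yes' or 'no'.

Answer: no

Derivation:
pos 0: push '{'; stack = {
pos 1: push '{'; stack = {{
pos 2: '}' matches '{'; pop; stack = {
pos 3: push '{'; stack = {{
pos 4: push '['; stack = {{[
pos 5: ']' matches '['; pop; stack = {{
pos 6: '}' matches '{'; pop; stack = {
pos 7: push '['; stack = {[
pos 8: push '['; stack = {[[
pos 9: ']' matches '['; pop; stack = {[
pos 10: push '['; stack = {[[
pos 11: ']' matches '['; pop; stack = {[
pos 12: ']' matches '['; pop; stack = {
pos 13: push '{'; stack = {{
pos 14: '}' matches '{'; pop; stack = {
pos 15: push '{'; stack = {{
pos 16: '}' matches '{'; pop; stack = {
pos 17: push '('; stack = {(
pos 18: push '['; stack = {([
pos 19: ']' matches '['; pop; stack = {(
pos 20: ')' matches '('; pop; stack = {
pos 21: push '('; stack = {(
pos 22: ')' matches '('; pop; stack = {
pos 23: push '('; stack = {(
pos 24: ')' matches '('; pop; stack = {
pos 25: push '('; stack = {(
pos 26: push '{'; stack = {({
pos 27: '}' matches '{'; pop; stack = {(
pos 28: ')' matches '('; pop; stack = {
pos 29: push '{'; stack = {{
pos 30: '}' matches '{'; pop; stack = {
pos 31: push '('; stack = {(
pos 32: push '('; stack = {((
pos 33: push '{'; stack = {(({
pos 34: '}' matches '{'; pop; stack = {((
pos 35: ')' matches '('; pop; stack = {(
pos 36: ')' matches '('; pop; stack = {
pos 37: push '('; stack = {(
pos 38: push '('; stack = {((
pos 39: ')' matches '('; pop; stack = {(
pos 40: push '['; stack = {([
pos 41: ']' matches '['; pop; stack = {(
pos 42: ')' matches '('; pop; stack = {
end: stack still non-empty ({) → INVALID
Verdict: unclosed openers at end: { → no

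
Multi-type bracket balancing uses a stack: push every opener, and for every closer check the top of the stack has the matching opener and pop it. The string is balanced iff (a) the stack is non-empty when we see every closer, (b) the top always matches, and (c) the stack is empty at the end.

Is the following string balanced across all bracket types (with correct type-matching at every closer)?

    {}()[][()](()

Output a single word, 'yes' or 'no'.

Answer: no

Derivation:
pos 0: push '{'; stack = {
pos 1: '}' matches '{'; pop; stack = (empty)
pos 2: push '('; stack = (
pos 3: ')' matches '('; pop; stack = (empty)
pos 4: push '['; stack = [
pos 5: ']' matches '['; pop; stack = (empty)
pos 6: push '['; stack = [
pos 7: push '('; stack = [(
pos 8: ')' matches '('; pop; stack = [
pos 9: ']' matches '['; pop; stack = (empty)
pos 10: push '('; stack = (
pos 11: push '('; stack = ((
pos 12: ')' matches '('; pop; stack = (
end: stack still non-empty (() → INVALID
Verdict: unclosed openers at end: ( → no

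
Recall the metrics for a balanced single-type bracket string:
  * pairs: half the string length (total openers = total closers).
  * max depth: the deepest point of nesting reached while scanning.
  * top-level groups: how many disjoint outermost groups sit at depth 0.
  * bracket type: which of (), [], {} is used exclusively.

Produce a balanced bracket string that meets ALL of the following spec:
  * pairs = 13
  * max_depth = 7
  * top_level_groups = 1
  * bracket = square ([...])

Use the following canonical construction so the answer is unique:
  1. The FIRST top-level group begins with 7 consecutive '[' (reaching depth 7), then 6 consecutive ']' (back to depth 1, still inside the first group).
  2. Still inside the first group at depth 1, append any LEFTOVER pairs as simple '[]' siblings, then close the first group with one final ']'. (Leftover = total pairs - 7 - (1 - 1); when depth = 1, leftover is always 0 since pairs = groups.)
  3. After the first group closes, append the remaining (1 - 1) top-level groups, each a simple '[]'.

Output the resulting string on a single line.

Spec: pairs=13 depth=7 groups=1
Leftover pairs = 13 - 7 - (1-1) = 6
First group: deep chain of depth 7 + 6 sibling pairs
Remaining 0 groups: simple '[]' each

Answer: [[[[[[[]]]]]][][][][][][]]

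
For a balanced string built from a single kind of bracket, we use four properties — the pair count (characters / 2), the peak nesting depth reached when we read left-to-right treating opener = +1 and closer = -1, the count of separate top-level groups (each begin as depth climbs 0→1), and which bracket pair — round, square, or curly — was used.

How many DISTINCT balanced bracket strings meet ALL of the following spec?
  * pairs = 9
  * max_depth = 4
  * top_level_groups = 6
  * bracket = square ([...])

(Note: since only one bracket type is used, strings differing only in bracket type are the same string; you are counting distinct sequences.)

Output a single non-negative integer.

Answer: 6

Derivation:
Spec: pairs=9 depth=4 groups=6
Count(depth <= 4) = 110
Count(depth <= 3) = 104
Count(depth == 4) = 110 - 104 = 6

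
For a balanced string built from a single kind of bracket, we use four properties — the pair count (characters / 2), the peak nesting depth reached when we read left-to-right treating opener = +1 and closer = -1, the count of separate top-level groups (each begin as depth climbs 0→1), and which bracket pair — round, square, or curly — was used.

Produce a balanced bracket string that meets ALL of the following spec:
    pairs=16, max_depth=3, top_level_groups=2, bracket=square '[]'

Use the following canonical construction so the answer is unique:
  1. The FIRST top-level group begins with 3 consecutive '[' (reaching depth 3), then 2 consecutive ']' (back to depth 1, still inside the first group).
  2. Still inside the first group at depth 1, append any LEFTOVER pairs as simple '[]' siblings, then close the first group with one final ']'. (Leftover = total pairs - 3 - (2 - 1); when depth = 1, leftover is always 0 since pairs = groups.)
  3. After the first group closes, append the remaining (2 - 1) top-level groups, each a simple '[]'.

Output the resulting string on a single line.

Spec: pairs=16 depth=3 groups=2
Leftover pairs = 16 - 3 - (2-1) = 12
First group: deep chain of depth 3 + 12 sibling pairs
Remaining 1 groups: simple '[]' each

Answer: [[[]][][][][][][][][][][][][]][]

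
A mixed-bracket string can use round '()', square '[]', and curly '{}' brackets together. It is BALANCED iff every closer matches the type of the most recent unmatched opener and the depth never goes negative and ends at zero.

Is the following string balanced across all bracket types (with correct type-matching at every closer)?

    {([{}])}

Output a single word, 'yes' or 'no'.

Answer: yes

Derivation:
pos 0: push '{'; stack = {
pos 1: push '('; stack = {(
pos 2: push '['; stack = {([
pos 3: push '{'; stack = {([{
pos 4: '}' matches '{'; pop; stack = {([
pos 5: ']' matches '['; pop; stack = {(
pos 6: ')' matches '('; pop; stack = {
pos 7: '}' matches '{'; pop; stack = (empty)
end: stack empty → VALID
Verdict: properly nested → yes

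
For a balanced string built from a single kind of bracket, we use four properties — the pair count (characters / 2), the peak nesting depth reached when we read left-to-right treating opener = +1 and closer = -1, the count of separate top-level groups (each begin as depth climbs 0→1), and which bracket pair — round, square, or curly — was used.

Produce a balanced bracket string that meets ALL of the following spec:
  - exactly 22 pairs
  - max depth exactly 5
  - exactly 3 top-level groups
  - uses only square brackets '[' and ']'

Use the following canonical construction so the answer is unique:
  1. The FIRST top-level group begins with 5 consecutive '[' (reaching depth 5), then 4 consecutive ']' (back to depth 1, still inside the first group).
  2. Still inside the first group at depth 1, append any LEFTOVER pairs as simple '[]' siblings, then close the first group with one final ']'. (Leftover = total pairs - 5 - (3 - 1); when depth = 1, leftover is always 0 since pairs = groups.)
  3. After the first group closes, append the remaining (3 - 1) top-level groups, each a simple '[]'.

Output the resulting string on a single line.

Answer: [[[[[]]]][][][][][][][][][][][][][][][]][][]

Derivation:
Spec: pairs=22 depth=5 groups=3
Leftover pairs = 22 - 5 - (3-1) = 15
First group: deep chain of depth 5 + 15 sibling pairs
Remaining 2 groups: simple '[]' each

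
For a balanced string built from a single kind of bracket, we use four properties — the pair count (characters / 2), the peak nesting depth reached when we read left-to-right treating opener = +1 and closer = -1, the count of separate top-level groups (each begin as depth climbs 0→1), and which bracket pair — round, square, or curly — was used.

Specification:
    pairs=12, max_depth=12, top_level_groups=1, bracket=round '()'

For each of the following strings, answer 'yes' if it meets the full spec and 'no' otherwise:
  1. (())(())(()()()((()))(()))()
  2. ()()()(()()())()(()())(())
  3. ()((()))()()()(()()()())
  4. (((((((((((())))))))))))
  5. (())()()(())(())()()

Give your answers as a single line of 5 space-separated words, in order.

Answer: no no no yes no

Derivation:
String 1 '(())(())(()()()((()))(()))()': depth seq [1 2 1 0 1 2 1 0 1 2 1 2 1 2 1 2 3 4 3 2 1 2 3 2 1 0 1 0]
  -> pairs=14 depth=4 groups=4 -> no
String 2 '()()()(()()())()(()())(())': depth seq [1 0 1 0 1 0 1 2 1 2 1 2 1 0 1 0 1 2 1 2 1 0 1 2 1 0]
  -> pairs=13 depth=2 groups=7 -> no
String 3 '()((()))()()()(()()()())': depth seq [1 0 1 2 3 2 1 0 1 0 1 0 1 0 1 2 1 2 1 2 1 2 1 0]
  -> pairs=12 depth=3 groups=6 -> no
String 4 '(((((((((((())))))))))))': depth seq [1 2 3 4 5 6 7 8 9 10 11 12 11 10 9 8 7 6 5 4 3 2 1 0]
  -> pairs=12 depth=12 groups=1 -> yes
String 5 '(())()()(())(())()()': depth seq [1 2 1 0 1 0 1 0 1 2 1 0 1 2 1 0 1 0 1 0]
  -> pairs=10 depth=2 groups=7 -> no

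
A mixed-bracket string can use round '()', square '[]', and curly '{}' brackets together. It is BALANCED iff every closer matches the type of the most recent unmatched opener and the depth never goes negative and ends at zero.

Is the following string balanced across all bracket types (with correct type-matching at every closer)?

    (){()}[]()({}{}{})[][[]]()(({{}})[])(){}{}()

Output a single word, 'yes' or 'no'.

pos 0: push '('; stack = (
pos 1: ')' matches '('; pop; stack = (empty)
pos 2: push '{'; stack = {
pos 3: push '('; stack = {(
pos 4: ')' matches '('; pop; stack = {
pos 5: '}' matches '{'; pop; stack = (empty)
pos 6: push '['; stack = [
pos 7: ']' matches '['; pop; stack = (empty)
pos 8: push '('; stack = (
pos 9: ')' matches '('; pop; stack = (empty)
pos 10: push '('; stack = (
pos 11: push '{'; stack = ({
pos 12: '}' matches '{'; pop; stack = (
pos 13: push '{'; stack = ({
pos 14: '}' matches '{'; pop; stack = (
pos 15: push '{'; stack = ({
pos 16: '}' matches '{'; pop; stack = (
pos 17: ')' matches '('; pop; stack = (empty)
pos 18: push '['; stack = [
pos 19: ']' matches '['; pop; stack = (empty)
pos 20: push '['; stack = [
pos 21: push '['; stack = [[
pos 22: ']' matches '['; pop; stack = [
pos 23: ']' matches '['; pop; stack = (empty)
pos 24: push '('; stack = (
pos 25: ')' matches '('; pop; stack = (empty)
pos 26: push '('; stack = (
pos 27: push '('; stack = ((
pos 28: push '{'; stack = (({
pos 29: push '{'; stack = (({{
pos 30: '}' matches '{'; pop; stack = (({
pos 31: '}' matches '{'; pop; stack = ((
pos 32: ')' matches '('; pop; stack = (
pos 33: push '['; stack = ([
pos 34: ']' matches '['; pop; stack = (
pos 35: ')' matches '('; pop; stack = (empty)
pos 36: push '('; stack = (
pos 37: ')' matches '('; pop; stack = (empty)
pos 38: push '{'; stack = {
pos 39: '}' matches '{'; pop; stack = (empty)
pos 40: push '{'; stack = {
pos 41: '}' matches '{'; pop; stack = (empty)
pos 42: push '('; stack = (
pos 43: ')' matches '('; pop; stack = (empty)
end: stack empty → VALID
Verdict: properly nested → yes

Answer: yes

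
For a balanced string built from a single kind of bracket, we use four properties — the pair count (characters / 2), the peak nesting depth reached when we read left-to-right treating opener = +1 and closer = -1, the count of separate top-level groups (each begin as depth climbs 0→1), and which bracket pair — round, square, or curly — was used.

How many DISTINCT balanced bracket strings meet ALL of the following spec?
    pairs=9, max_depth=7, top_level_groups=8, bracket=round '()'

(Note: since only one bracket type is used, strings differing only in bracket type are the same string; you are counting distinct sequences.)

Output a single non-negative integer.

Spec: pairs=9 depth=7 groups=8
Count(depth <= 7) = 8
Count(depth <= 6) = 8
Count(depth == 7) = 8 - 8 = 0

Answer: 0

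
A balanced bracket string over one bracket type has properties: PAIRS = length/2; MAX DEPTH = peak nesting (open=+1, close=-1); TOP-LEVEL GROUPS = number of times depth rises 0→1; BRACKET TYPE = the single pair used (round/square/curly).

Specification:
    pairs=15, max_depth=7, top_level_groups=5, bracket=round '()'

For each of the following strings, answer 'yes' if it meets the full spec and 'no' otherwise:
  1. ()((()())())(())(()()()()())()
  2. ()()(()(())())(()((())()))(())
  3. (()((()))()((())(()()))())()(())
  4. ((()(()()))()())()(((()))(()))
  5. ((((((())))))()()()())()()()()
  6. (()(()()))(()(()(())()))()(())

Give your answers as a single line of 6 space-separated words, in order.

Answer: no no no no yes no

Derivation:
String 1 '()((()())())(())(()()()()())()': depth seq [1 0 1 2 3 2 3 2 1 2 1 0 1 2 1 0 1 2 1 2 1 2 1 2 1 2 1 0 1 0]
  -> pairs=15 depth=3 groups=5 -> no
String 2 '()()(()(())())(()((())()))(())': depth seq [1 0 1 0 1 2 1 2 3 2 1 2 1 0 1 2 1 2 3 4 3 2 3 2 1 0 1 2 1 0]
  -> pairs=15 depth=4 groups=5 -> no
String 3 '(()((()))()((())(()()))())()(())': depth seq [1 2 1 2 3 4 3 2 1 2 1 2 3 4 3 2 3 4 3 4 3 2 1 2 1 0 1 0 1 2 1 0]
  -> pairs=16 depth=4 groups=3 -> no
String 4 '((()(()()))()())()(((()))(()))': depth seq [1 2 3 2 3 4 3 4 3 2 1 2 1 2 1 0 1 0 1 2 3 4 3 2 1 2 3 2 1 0]
  -> pairs=15 depth=4 groups=3 -> no
String 5 '((((((())))))()()()())()()()()': depth seq [1 2 3 4 5 6 7 6 5 4 3 2 1 2 1 2 1 2 1 2 1 0 1 0 1 0 1 0 1 0]
  -> pairs=15 depth=7 groups=5 -> yes
String 6 '(()(()()))(()(()(())()))()(())': depth seq [1 2 1 2 3 2 3 2 1 0 1 2 1 2 3 2 3 4 3 2 3 2 1 0 1 0 1 2 1 0]
  -> pairs=15 depth=4 groups=4 -> no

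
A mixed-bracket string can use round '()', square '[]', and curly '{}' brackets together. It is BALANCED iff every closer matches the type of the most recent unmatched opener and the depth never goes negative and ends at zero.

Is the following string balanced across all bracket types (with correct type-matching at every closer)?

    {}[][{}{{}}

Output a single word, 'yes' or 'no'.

pos 0: push '{'; stack = {
pos 1: '}' matches '{'; pop; stack = (empty)
pos 2: push '['; stack = [
pos 3: ']' matches '['; pop; stack = (empty)
pos 4: push '['; stack = [
pos 5: push '{'; stack = [{
pos 6: '}' matches '{'; pop; stack = [
pos 7: push '{'; stack = [{
pos 8: push '{'; stack = [{{
pos 9: '}' matches '{'; pop; stack = [{
pos 10: '}' matches '{'; pop; stack = [
end: stack still non-empty ([) → INVALID
Verdict: unclosed openers at end: [ → no

Answer: no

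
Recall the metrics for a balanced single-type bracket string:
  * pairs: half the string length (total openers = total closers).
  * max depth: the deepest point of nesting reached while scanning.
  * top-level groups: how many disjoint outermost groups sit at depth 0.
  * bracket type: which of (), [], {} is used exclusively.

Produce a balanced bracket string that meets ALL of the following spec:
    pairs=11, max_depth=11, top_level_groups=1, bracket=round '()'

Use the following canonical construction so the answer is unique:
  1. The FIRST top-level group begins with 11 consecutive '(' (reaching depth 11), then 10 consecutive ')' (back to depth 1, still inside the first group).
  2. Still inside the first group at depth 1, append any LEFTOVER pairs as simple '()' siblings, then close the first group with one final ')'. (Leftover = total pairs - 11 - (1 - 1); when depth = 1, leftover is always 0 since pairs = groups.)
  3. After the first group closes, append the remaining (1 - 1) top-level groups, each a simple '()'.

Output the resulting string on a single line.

Answer: ((((((((((()))))))))))

Derivation:
Spec: pairs=11 depth=11 groups=1
Leftover pairs = 11 - 11 - (1-1) = 0
First group: deep chain of depth 11 + 0 sibling pairs
Remaining 0 groups: simple '()' each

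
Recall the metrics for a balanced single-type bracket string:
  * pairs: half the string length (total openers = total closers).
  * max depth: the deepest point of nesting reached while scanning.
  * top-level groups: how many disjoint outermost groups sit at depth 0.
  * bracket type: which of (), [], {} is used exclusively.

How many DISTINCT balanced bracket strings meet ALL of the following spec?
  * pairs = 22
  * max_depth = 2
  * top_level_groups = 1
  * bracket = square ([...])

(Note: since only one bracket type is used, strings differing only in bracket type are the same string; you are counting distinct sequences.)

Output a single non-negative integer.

Answer: 1

Derivation:
Spec: pairs=22 depth=2 groups=1
Count(depth <= 2) = 1
Count(depth <= 1) = 0
Count(depth == 2) = 1 - 0 = 1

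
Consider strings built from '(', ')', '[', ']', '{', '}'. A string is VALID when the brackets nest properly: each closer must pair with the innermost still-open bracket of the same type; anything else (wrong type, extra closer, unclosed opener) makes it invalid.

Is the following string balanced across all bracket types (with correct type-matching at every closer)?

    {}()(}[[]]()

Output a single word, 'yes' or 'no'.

Answer: no

Derivation:
pos 0: push '{'; stack = {
pos 1: '}' matches '{'; pop; stack = (empty)
pos 2: push '('; stack = (
pos 3: ')' matches '('; pop; stack = (empty)
pos 4: push '('; stack = (
pos 5: saw closer '}' but top of stack is '(' (expected ')') → INVALID
Verdict: type mismatch at position 5: '}' closes '(' → no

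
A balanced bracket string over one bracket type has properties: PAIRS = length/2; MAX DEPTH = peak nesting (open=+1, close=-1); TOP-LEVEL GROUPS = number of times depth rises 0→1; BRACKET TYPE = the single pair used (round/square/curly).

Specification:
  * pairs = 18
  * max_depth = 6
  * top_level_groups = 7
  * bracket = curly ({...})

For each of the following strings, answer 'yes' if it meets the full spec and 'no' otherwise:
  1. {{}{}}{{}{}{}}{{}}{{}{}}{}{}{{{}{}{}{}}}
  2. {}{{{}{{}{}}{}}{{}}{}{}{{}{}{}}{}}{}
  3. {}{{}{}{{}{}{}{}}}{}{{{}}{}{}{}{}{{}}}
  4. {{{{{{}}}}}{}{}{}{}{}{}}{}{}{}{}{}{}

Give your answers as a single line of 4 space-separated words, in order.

String 1 '{{}{}}{{}{}{}}{{}}{{}{}}{}{}{{{}{}{}{}}}': depth seq [1 2 1 2 1 0 1 2 1 2 1 2 1 0 1 2 1 0 1 2 1 2 1 0 1 0 1 0 1 2 3 2 3 2 3 2 3 2 1 0]
  -> pairs=20 depth=3 groups=7 -> no
String 2 '{}{{{}{{}{}}{}}{{}}{}{}{{}{}{}}{}}{}': depth seq [1 0 1 2 3 2 3 4 3 4 3 2 3 2 1 2 3 2 1 2 1 2 1 2 3 2 3 2 3 2 1 2 1 0 1 0]
  -> pairs=18 depth=4 groups=3 -> no
String 3 '{}{{}{}{{}{}{}{}}}{}{{{}}{}{}{}{}{{}}}': depth seq [1 0 1 2 1 2 1 2 3 2 3 2 3 2 3 2 1 0 1 0 1 2 3 2 1 2 1 2 1 2 1 2 1 2 3 2 1 0]
  -> pairs=19 depth=3 groups=4 -> no
String 4 '{{{{{{}}}}}{}{}{}{}{}{}}{}{}{}{}{}{}': depth seq [1 2 3 4 5 6 5 4 3 2 1 2 1 2 1 2 1 2 1 2 1 2 1 0 1 0 1 0 1 0 1 0 1 0 1 0]
  -> pairs=18 depth=6 groups=7 -> yes

Answer: no no no yes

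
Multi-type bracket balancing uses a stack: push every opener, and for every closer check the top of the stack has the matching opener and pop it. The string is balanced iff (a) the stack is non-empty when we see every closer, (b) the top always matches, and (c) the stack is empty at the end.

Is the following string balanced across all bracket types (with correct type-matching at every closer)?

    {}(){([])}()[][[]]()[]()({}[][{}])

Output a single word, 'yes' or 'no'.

Answer: yes

Derivation:
pos 0: push '{'; stack = {
pos 1: '}' matches '{'; pop; stack = (empty)
pos 2: push '('; stack = (
pos 3: ')' matches '('; pop; stack = (empty)
pos 4: push '{'; stack = {
pos 5: push '('; stack = {(
pos 6: push '['; stack = {([
pos 7: ']' matches '['; pop; stack = {(
pos 8: ')' matches '('; pop; stack = {
pos 9: '}' matches '{'; pop; stack = (empty)
pos 10: push '('; stack = (
pos 11: ')' matches '('; pop; stack = (empty)
pos 12: push '['; stack = [
pos 13: ']' matches '['; pop; stack = (empty)
pos 14: push '['; stack = [
pos 15: push '['; stack = [[
pos 16: ']' matches '['; pop; stack = [
pos 17: ']' matches '['; pop; stack = (empty)
pos 18: push '('; stack = (
pos 19: ')' matches '('; pop; stack = (empty)
pos 20: push '['; stack = [
pos 21: ']' matches '['; pop; stack = (empty)
pos 22: push '('; stack = (
pos 23: ')' matches '('; pop; stack = (empty)
pos 24: push '('; stack = (
pos 25: push '{'; stack = ({
pos 26: '}' matches '{'; pop; stack = (
pos 27: push '['; stack = ([
pos 28: ']' matches '['; pop; stack = (
pos 29: push '['; stack = ([
pos 30: push '{'; stack = ([{
pos 31: '}' matches '{'; pop; stack = ([
pos 32: ']' matches '['; pop; stack = (
pos 33: ')' matches '('; pop; stack = (empty)
end: stack empty → VALID
Verdict: properly nested → yes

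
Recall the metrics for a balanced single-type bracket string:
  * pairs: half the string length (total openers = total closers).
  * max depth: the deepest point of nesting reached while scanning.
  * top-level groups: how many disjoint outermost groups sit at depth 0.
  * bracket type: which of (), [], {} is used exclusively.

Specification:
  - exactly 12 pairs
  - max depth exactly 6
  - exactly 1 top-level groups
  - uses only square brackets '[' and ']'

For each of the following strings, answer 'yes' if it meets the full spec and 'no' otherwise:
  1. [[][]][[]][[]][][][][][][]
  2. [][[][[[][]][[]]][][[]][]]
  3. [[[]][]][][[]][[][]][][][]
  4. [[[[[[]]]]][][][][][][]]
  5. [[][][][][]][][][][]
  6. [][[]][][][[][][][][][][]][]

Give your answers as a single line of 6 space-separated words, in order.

Answer: no no no yes no no

Derivation:
String 1 '[[][]][[]][[]][][][][][][]': depth seq [1 2 1 2 1 0 1 2 1 0 1 2 1 0 1 0 1 0 1 0 1 0 1 0 1 0]
  -> pairs=13 depth=2 groups=9 -> no
String 2 '[][[][[[][]][[]]][][[]][]]': depth seq [1 0 1 2 1 2 3 4 3 4 3 2 3 4 3 2 1 2 1 2 3 2 1 2 1 0]
  -> pairs=13 depth=4 groups=2 -> no
String 3 '[[[]][]][][[]][[][]][][][]': depth seq [1 2 3 2 1 2 1 0 1 0 1 2 1 0 1 2 1 2 1 0 1 0 1 0 1 0]
  -> pairs=13 depth=3 groups=7 -> no
String 4 '[[[[[[]]]]][][][][][][]]': depth seq [1 2 3 4 5 6 5 4 3 2 1 2 1 2 1 2 1 2 1 2 1 2 1 0]
  -> pairs=12 depth=6 groups=1 -> yes
String 5 '[[][][][][]][][][][]': depth seq [1 2 1 2 1 2 1 2 1 2 1 0 1 0 1 0 1 0 1 0]
  -> pairs=10 depth=2 groups=5 -> no
String 6 '[][[]][][][[][][][][][][]][]': depth seq [1 0 1 2 1 0 1 0 1 0 1 2 1 2 1 2 1 2 1 2 1 2 1 2 1 0 1 0]
  -> pairs=14 depth=2 groups=6 -> no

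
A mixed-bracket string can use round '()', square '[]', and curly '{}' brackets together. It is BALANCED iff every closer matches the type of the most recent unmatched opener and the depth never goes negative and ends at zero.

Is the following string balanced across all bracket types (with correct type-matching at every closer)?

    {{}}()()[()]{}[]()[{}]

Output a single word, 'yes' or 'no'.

Answer: yes

Derivation:
pos 0: push '{'; stack = {
pos 1: push '{'; stack = {{
pos 2: '}' matches '{'; pop; stack = {
pos 3: '}' matches '{'; pop; stack = (empty)
pos 4: push '('; stack = (
pos 5: ')' matches '('; pop; stack = (empty)
pos 6: push '('; stack = (
pos 7: ')' matches '('; pop; stack = (empty)
pos 8: push '['; stack = [
pos 9: push '('; stack = [(
pos 10: ')' matches '('; pop; stack = [
pos 11: ']' matches '['; pop; stack = (empty)
pos 12: push '{'; stack = {
pos 13: '}' matches '{'; pop; stack = (empty)
pos 14: push '['; stack = [
pos 15: ']' matches '['; pop; stack = (empty)
pos 16: push '('; stack = (
pos 17: ')' matches '('; pop; stack = (empty)
pos 18: push '['; stack = [
pos 19: push '{'; stack = [{
pos 20: '}' matches '{'; pop; stack = [
pos 21: ']' matches '['; pop; stack = (empty)
end: stack empty → VALID
Verdict: properly nested → yes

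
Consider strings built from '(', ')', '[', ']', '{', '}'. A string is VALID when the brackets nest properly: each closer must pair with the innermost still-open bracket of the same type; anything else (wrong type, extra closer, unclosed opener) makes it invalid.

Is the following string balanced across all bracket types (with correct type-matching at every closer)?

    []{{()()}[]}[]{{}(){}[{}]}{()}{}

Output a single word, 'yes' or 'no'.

pos 0: push '['; stack = [
pos 1: ']' matches '['; pop; stack = (empty)
pos 2: push '{'; stack = {
pos 3: push '{'; stack = {{
pos 4: push '('; stack = {{(
pos 5: ')' matches '('; pop; stack = {{
pos 6: push '('; stack = {{(
pos 7: ')' matches '('; pop; stack = {{
pos 8: '}' matches '{'; pop; stack = {
pos 9: push '['; stack = {[
pos 10: ']' matches '['; pop; stack = {
pos 11: '}' matches '{'; pop; stack = (empty)
pos 12: push '['; stack = [
pos 13: ']' matches '['; pop; stack = (empty)
pos 14: push '{'; stack = {
pos 15: push '{'; stack = {{
pos 16: '}' matches '{'; pop; stack = {
pos 17: push '('; stack = {(
pos 18: ')' matches '('; pop; stack = {
pos 19: push '{'; stack = {{
pos 20: '}' matches '{'; pop; stack = {
pos 21: push '['; stack = {[
pos 22: push '{'; stack = {[{
pos 23: '}' matches '{'; pop; stack = {[
pos 24: ']' matches '['; pop; stack = {
pos 25: '}' matches '{'; pop; stack = (empty)
pos 26: push '{'; stack = {
pos 27: push '('; stack = {(
pos 28: ')' matches '('; pop; stack = {
pos 29: '}' matches '{'; pop; stack = (empty)
pos 30: push '{'; stack = {
pos 31: '}' matches '{'; pop; stack = (empty)
end: stack empty → VALID
Verdict: properly nested → yes

Answer: yes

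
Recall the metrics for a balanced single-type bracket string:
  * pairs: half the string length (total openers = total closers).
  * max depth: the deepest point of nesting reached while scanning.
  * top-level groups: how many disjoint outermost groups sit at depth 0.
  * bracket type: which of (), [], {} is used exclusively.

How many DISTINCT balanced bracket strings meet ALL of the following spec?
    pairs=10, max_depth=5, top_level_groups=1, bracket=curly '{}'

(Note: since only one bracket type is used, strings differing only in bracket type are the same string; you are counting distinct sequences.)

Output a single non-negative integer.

Answer: 1684

Derivation:
Spec: pairs=10 depth=5 groups=1
Count(depth <= 5) = 3281
Count(depth <= 4) = 1597
Count(depth == 5) = 3281 - 1597 = 1684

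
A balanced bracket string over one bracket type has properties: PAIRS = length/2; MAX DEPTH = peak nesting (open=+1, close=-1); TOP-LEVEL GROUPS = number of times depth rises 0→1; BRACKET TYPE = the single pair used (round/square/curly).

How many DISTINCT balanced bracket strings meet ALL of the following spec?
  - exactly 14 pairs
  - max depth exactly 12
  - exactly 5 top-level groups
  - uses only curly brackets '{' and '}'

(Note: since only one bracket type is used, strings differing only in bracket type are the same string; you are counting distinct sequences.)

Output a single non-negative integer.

Answer: 0

Derivation:
Spec: pairs=14 depth=12 groups=5
Count(depth <= 12) = 177650
Count(depth <= 11) = 177650
Count(depth == 12) = 177650 - 177650 = 0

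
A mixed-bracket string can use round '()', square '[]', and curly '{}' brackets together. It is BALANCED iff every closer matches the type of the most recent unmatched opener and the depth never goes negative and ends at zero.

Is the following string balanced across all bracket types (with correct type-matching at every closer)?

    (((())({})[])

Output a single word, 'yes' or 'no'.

Answer: no

Derivation:
pos 0: push '('; stack = (
pos 1: push '('; stack = ((
pos 2: push '('; stack = (((
pos 3: push '('; stack = ((((
pos 4: ')' matches '('; pop; stack = (((
pos 5: ')' matches '('; pop; stack = ((
pos 6: push '('; stack = (((
pos 7: push '{'; stack = ((({
pos 8: '}' matches '{'; pop; stack = (((
pos 9: ')' matches '('; pop; stack = ((
pos 10: push '['; stack = (([
pos 11: ']' matches '['; pop; stack = ((
pos 12: ')' matches '('; pop; stack = (
end: stack still non-empty (() → INVALID
Verdict: unclosed openers at end: ( → no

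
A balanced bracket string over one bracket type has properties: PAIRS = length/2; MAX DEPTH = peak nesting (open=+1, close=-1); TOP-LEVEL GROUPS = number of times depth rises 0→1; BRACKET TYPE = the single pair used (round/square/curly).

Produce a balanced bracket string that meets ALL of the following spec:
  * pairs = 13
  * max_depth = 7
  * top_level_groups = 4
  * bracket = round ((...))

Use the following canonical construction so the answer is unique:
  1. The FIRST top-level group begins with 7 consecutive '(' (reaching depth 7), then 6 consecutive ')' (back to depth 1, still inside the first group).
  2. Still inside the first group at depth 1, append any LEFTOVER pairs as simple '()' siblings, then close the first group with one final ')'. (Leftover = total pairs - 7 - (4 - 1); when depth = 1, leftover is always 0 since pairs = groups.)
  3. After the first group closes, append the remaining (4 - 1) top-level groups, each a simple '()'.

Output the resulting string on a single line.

Spec: pairs=13 depth=7 groups=4
Leftover pairs = 13 - 7 - (4-1) = 3
First group: deep chain of depth 7 + 3 sibling pairs
Remaining 3 groups: simple '()' each

Answer: ((((((())))))()()())()()()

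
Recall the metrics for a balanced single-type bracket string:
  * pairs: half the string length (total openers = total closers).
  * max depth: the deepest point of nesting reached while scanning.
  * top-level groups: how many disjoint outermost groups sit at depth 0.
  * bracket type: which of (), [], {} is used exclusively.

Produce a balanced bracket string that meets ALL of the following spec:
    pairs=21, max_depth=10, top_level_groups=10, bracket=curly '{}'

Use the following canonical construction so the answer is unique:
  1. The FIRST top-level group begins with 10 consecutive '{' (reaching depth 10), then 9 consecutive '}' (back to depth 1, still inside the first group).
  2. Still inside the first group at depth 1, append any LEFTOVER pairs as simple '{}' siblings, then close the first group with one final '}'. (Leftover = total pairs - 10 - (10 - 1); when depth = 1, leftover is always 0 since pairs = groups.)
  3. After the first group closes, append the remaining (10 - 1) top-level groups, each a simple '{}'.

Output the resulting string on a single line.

Answer: {{{{{{{{{{}}}}}}}}}{}{}}{}{}{}{}{}{}{}{}{}

Derivation:
Spec: pairs=21 depth=10 groups=10
Leftover pairs = 21 - 10 - (10-1) = 2
First group: deep chain of depth 10 + 2 sibling pairs
Remaining 9 groups: simple '{}' each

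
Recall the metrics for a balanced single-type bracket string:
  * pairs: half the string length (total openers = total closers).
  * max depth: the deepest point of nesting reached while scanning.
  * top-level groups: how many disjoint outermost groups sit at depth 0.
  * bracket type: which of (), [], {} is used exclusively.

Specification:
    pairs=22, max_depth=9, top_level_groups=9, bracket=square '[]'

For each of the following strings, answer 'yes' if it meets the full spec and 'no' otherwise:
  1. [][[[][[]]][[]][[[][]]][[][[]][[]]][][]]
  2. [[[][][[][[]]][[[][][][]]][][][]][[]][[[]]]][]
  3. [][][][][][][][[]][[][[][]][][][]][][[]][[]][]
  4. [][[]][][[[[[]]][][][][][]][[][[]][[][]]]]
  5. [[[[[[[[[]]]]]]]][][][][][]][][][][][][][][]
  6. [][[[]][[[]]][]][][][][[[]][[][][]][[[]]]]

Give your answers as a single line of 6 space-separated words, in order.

String 1 '[][[[][[]]][[]][[[][]]][[][[]][[]]][][]]': depth seq [1 0 1 2 3 2 3 4 3 2 1 2 3 2 1 2 3 4 3 4 3 2 1 2 3 2 3 4 3 2 3 4 3 2 1 2 1 2 1 0]
  -> pairs=20 depth=4 groups=2 -> no
String 2 '[[[][][[][[]]][[[][][][]]][][][]][[]][[[]]]][]': depth seq [1 2 3 2 3 2 3 4 3 4 5 4 3 2 3 4 5 4 5 4 5 4 5 4 3 2 3 2 3 2 3 2 1 2 3 2 1 2 3 4 3 2 1 0 1 0]
  -> pairs=23 depth=5 groups=2 -> no
String 3 '[][][][][][][][[]][[][[][]][][][]][][[]][[]][]': depth seq [1 0 1 0 1 0 1 0 1 0 1 0 1 0 1 2 1 0 1 2 1 2 3 2 3 2 1 2 1 2 1 2 1 0 1 0 1 2 1 0 1 2 1 0 1 0]
  -> pairs=23 depth=3 groups=13 -> no
String 4 '[][[]][][[[[[]]][][][][][]][[][[]][[][]]]]': depth seq [1 0 1 2 1 0 1 0 1 2 3 4 5 4 3 2 3 2 3 2 3 2 3 2 3 2 1 2 3 2 3 4 3 2 3 4 3 4 3 2 1 0]
  -> pairs=21 depth=5 groups=4 -> no
String 5 '[[[[[[[[[]]]]]]]][][][][][]][][][][][][][][]': depth seq [1 2 3 4 5 6 7 8 9 8 7 6 5 4 3 2 1 2 1 2 1 2 1 2 1 2 1 0 1 0 1 0 1 0 1 0 1 0 1 0 1 0 1 0]
  -> pairs=22 depth=9 groups=9 -> yes
String 6 '[][[[]][[[]]][]][][][][[[]][[][][]][[[]]]]': depth seq [1 0 1 2 3 2 1 2 3 4 3 2 1 2 1 0 1 0 1 0 1 0 1 2 3 2 1 2 3 2 3 2 3 2 1 2 3 4 3 2 1 0]
  -> pairs=21 depth=4 groups=6 -> no

Answer: no no no no yes no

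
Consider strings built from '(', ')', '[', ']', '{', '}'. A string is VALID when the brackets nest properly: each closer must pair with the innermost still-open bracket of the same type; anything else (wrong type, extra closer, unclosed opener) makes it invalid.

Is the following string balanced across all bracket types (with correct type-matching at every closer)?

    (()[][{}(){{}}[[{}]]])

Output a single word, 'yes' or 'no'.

pos 0: push '('; stack = (
pos 1: push '('; stack = ((
pos 2: ')' matches '('; pop; stack = (
pos 3: push '['; stack = ([
pos 4: ']' matches '['; pop; stack = (
pos 5: push '['; stack = ([
pos 6: push '{'; stack = ([{
pos 7: '}' matches '{'; pop; stack = ([
pos 8: push '('; stack = ([(
pos 9: ')' matches '('; pop; stack = ([
pos 10: push '{'; stack = ([{
pos 11: push '{'; stack = ([{{
pos 12: '}' matches '{'; pop; stack = ([{
pos 13: '}' matches '{'; pop; stack = ([
pos 14: push '['; stack = ([[
pos 15: push '['; stack = ([[[
pos 16: push '{'; stack = ([[[{
pos 17: '}' matches '{'; pop; stack = ([[[
pos 18: ']' matches '['; pop; stack = ([[
pos 19: ']' matches '['; pop; stack = ([
pos 20: ']' matches '['; pop; stack = (
pos 21: ')' matches '('; pop; stack = (empty)
end: stack empty → VALID
Verdict: properly nested → yes

Answer: yes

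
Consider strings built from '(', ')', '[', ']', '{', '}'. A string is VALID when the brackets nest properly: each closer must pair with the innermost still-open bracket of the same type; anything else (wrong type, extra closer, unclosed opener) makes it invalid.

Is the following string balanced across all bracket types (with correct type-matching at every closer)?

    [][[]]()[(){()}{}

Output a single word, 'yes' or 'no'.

pos 0: push '['; stack = [
pos 1: ']' matches '['; pop; stack = (empty)
pos 2: push '['; stack = [
pos 3: push '['; stack = [[
pos 4: ']' matches '['; pop; stack = [
pos 5: ']' matches '['; pop; stack = (empty)
pos 6: push '('; stack = (
pos 7: ')' matches '('; pop; stack = (empty)
pos 8: push '['; stack = [
pos 9: push '('; stack = [(
pos 10: ')' matches '('; pop; stack = [
pos 11: push '{'; stack = [{
pos 12: push '('; stack = [{(
pos 13: ')' matches '('; pop; stack = [{
pos 14: '}' matches '{'; pop; stack = [
pos 15: push '{'; stack = [{
pos 16: '}' matches '{'; pop; stack = [
end: stack still non-empty ([) → INVALID
Verdict: unclosed openers at end: [ → no

Answer: no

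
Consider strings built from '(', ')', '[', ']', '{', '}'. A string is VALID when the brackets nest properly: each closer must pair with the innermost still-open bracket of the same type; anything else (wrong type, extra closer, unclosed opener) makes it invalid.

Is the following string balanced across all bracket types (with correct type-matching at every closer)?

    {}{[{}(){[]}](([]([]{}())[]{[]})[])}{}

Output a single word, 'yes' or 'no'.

Answer: yes

Derivation:
pos 0: push '{'; stack = {
pos 1: '}' matches '{'; pop; stack = (empty)
pos 2: push '{'; stack = {
pos 3: push '['; stack = {[
pos 4: push '{'; stack = {[{
pos 5: '}' matches '{'; pop; stack = {[
pos 6: push '('; stack = {[(
pos 7: ')' matches '('; pop; stack = {[
pos 8: push '{'; stack = {[{
pos 9: push '['; stack = {[{[
pos 10: ']' matches '['; pop; stack = {[{
pos 11: '}' matches '{'; pop; stack = {[
pos 12: ']' matches '['; pop; stack = {
pos 13: push '('; stack = {(
pos 14: push '('; stack = {((
pos 15: push '['; stack = {(([
pos 16: ']' matches '['; pop; stack = {((
pos 17: push '('; stack = {(((
pos 18: push '['; stack = {((([
pos 19: ']' matches '['; pop; stack = {(((
pos 20: push '{'; stack = {((({
pos 21: '}' matches '{'; pop; stack = {(((
pos 22: push '('; stack = {((((
pos 23: ')' matches '('; pop; stack = {(((
pos 24: ')' matches '('; pop; stack = {((
pos 25: push '['; stack = {(([
pos 26: ']' matches '['; pop; stack = {((
pos 27: push '{'; stack = {(({
pos 28: push '['; stack = {(({[
pos 29: ']' matches '['; pop; stack = {(({
pos 30: '}' matches '{'; pop; stack = {((
pos 31: ')' matches '('; pop; stack = {(
pos 32: push '['; stack = {([
pos 33: ']' matches '['; pop; stack = {(
pos 34: ')' matches '('; pop; stack = {
pos 35: '}' matches '{'; pop; stack = (empty)
pos 36: push '{'; stack = {
pos 37: '}' matches '{'; pop; stack = (empty)
end: stack empty → VALID
Verdict: properly nested → yes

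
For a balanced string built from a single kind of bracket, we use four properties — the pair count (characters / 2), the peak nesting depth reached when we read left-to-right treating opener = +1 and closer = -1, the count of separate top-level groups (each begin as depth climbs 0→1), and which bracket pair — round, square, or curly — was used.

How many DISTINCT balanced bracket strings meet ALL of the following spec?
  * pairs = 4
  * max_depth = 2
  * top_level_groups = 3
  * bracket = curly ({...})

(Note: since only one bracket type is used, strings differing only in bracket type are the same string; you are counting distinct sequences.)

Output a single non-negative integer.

Spec: pairs=4 depth=2 groups=3
Count(depth <= 2) = 3
Count(depth <= 1) = 0
Count(depth == 2) = 3 - 0 = 3

Answer: 3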